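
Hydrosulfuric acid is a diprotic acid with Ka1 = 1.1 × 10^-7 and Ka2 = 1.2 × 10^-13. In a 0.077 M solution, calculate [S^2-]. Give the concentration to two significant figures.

First ionization gives [H+] ≈ [HS-] = 9.20 × 10^-5 M.
Second step: Ka2 = [H+][S^2-]/[HS-] ≈ [S^2-] (since [H+] ≈ [HS-]).
So [S^2-] ≈ Ka2.

1.2 × 10^-13 M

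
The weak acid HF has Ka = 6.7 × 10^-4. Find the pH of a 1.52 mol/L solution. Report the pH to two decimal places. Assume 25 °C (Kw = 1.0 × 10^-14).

HF ⇌ F- + H+
From the ICE table, Ka = [H+]²/(1.52 − [H+]) = 6.7 × 10^-4.
Since Ka ≪ C₀, [H+] ≈ √(Ka·C₀) = 3.19 × 10^-2 M.
pH = −log(3.19 × 10^-2) = 1.50

pH = 1.50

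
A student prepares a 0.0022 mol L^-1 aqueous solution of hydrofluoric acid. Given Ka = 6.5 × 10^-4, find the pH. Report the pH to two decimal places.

HF ⇌ F- + H+
From the ICE table, Ka = x²/(0.0022 − x) = 6.5 × 10^-4.
x is not negligible relative to C₀; solve x² + 0.00065·x − 1.43e-06 = 0.
x = (−Ka + √(Ka² + 4·Ka·C₀))/2 = 9.14 × 10^-4 M
pH = −log(9.14 × 10^-4) = 3.04

pH = 3.04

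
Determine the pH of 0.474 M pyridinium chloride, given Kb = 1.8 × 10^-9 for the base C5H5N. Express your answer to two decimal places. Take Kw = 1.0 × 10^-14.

C5H5NH+ is the conjugate acid of the weak base C5H5N.
Ka = Kw/Kb = 1.0×10^-14 / 1.8 × 10^-9 = 5.56 × 10^-6
Ka = x²/(0.474 − x) = 5.56 × 10^-6
Neglecting x in the denominator: x = √(5.56 × 10^-6 × 0.474) = 1.62 × 10^-3 M
(x/C₀ = 0.34% < 5%, so the approximation holds.)
pH = −log[H+] = −log(1.62 × 10^-3) = 2.79

pH = 2.79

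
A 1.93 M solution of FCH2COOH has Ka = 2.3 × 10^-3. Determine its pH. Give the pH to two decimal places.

pH = 1.18

FCH2COOH ⇌ FCH2COO- + H+
Let x = [H+] at equilibrium. Ka = x²/(1.93 − x).
Neglecting x in the denominator: x = √(2.3 × 10^-3 × 1.93) = 6.66 × 10^-2 M
pH = −log(6.66 × 10^-2) = 1.18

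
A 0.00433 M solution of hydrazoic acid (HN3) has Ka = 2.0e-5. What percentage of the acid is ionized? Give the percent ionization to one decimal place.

HN3 ⇌ N3- + H+; let x = [H+] at equilibrium.
Ka = x²/(C₀ − x); solving the quadratic gives x = 2.84 × 10^-4 M.
% ionization = x/C₀ × 100% = 2.84 × 10^-4/0.00433 × 100% = 6.6%

6.6%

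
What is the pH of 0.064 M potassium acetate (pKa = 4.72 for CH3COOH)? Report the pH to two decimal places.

pH = 8.76

CH3COO- is the conjugate base of the weak acid CH3COOH.
Ka = 10^(−4.72) = 1.91 × 10^-5
Kb = Kw/Ka = 1.0×10^-14 / 1.91 × 10^-5 = 5.24 × 10^-10
Kb = [OH-]²/(0.064 − [OH-]) = 5.24 × 10^-10
Neglecting [OH-] in the denominator: [OH-] = √(5.24 × 10^-10 × 0.064) = 5.79 × 10^-6 M
([OH-]/C₀ = 0.009% < 5%, so the approximation holds.)
pOH = −log(5.79 × 10^-6) = 5.24; pH = 14.00 − 5.24 = 8.76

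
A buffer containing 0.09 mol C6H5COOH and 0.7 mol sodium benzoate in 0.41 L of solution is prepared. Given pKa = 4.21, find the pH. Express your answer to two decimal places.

pH = pKa + log([A⁻]/[HA]) = 4.21 + log(0.7/0.09)
pH = 4.21 + (+0.891) = 5.10

pH = 5.10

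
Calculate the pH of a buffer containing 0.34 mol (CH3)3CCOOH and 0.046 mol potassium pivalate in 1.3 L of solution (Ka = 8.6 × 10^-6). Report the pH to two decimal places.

pH = 4.20

pKa = −log(8.6 × 10^-6) = 5.066
Henderson–Hasselbalch: pH = pKa + log([(CH3)3CCOO-]/[(CH3)3CCOOH]) = 5.066 + log(0.046/0.34)
pH = 5.066 + (-0.869) = 4.20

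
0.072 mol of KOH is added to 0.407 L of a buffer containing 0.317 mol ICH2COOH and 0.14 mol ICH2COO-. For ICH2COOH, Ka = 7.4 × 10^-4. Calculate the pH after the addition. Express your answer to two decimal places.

OH- converts ICH2COOH to ICH2COO-: ICH2COOH → 0.245 mol, ICH2COO- → 0.212 mol.
pKa = −log(7.4 × 10^-4) = 3.131
pH = pKa + log(n_ICH2COO-/n_ICH2COOH) = 3.131 + log(0.212/0.245) = 3.131 + (-0.063)

pH = 3.07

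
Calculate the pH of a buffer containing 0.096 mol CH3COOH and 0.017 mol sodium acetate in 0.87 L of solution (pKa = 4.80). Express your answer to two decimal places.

pH = 4.05

pH = pKa + log([A⁻]/[HA]) = 4.80 + log(0.017/0.096)
pH = 4.80 + (-0.752) = 4.05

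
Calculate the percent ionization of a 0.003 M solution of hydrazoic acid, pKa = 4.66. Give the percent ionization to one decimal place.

HN3 ⇌ N3- + H+; let x = [H+] at equilibrium.
Ka = 10^(−4.66) = 2.19 × 10^-5
Ka = x²/(C₀ − x); solving the quadratic gives x = 2.46 × 10^-4 M.
Fraction ionized = 2.46 × 10^-4 / 0.003 = 0.0820 → 8.2%

8.2%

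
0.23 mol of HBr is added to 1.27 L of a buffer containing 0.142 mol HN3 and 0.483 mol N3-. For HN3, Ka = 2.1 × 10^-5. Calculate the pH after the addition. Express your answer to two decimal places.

Added H+ converts N3- to HN3: HN3 → 0.372 mol, N3- → 0.253 mol.
pKa = −log(2.1 × 10^-5) = 4.678
Henderson–Hasselbalch with mole ratio 0.253/0.372: pH = 4.678 + (-0.167)

pH = 4.51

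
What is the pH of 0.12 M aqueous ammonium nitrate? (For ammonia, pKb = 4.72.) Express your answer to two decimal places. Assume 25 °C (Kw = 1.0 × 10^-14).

NH4+ is the conjugate acid of the weak base NH3.
Kb = 10^(−4.72) = 1.91 × 10^-5
Ka = Kw/Kb = 1.0×10^-14 / 1.91 × 10^-5 = 5.24 × 10^-10
Ka = [H+]²/(0.12 − [H+]) = 5.24 × 10^-10
Assume [H+] ≪ 0.12: [H+] ≈ √(5.24 × 10^-10 × 0.12) = 7.93 × 10^-6 M
pH = −log[H+] = −log(7.93 × 10^-6) = 5.10

pH = 5.10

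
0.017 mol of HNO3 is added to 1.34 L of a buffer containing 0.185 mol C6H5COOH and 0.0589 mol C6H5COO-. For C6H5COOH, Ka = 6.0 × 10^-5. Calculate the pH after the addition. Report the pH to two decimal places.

pH = 3.54

Added H+ converts C6H5COO- to C6H5COOH: C6H5COOH → 0.202 mol, C6H5COO- → 0.0419 mol.
pKa = −log(6.0 × 10^-5) = 4.222
Henderson–Hasselbalch with mole ratio 0.0419/0.202: pH = 4.222 + (-0.683)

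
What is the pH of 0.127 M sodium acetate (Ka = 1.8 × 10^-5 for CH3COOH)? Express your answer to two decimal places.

pH = 8.92

CH3COO- is the conjugate base of the weak acid CH3COOH.
Kb = Kw/Ka = 1.0×10^-14 / 1.8 × 10^-5 = 5.56 × 10^-10
Kb = [OH-]²/(0.127 − [OH-]) = 5.56 × 10^-10
Since Kb ≪ C₀, [OH-] ≈ √(Kb·C₀) = 8.40 × 10^-6 M.
Check: 0.0066% ionized — well under 5%, approximation valid.
pOH = 5.08, so pH = 14.00 − pOH = 8.92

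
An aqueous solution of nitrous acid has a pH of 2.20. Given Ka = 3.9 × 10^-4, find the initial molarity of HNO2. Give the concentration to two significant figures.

C₀ = 1.1 × 10^-1 M

[H+] = 10^(-2.20) = 6.31 × 10^-3 M = x
Ka = x²/(C₀ − x) ⇒ C₀ = x + x²/Ka
C₀ = 6.31 × 10^-3 + (6.31 × 10^-3)²/(3.9 × 10^-4) = 1.08 × 10^-1 M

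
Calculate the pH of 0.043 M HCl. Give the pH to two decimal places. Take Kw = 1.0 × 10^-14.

HCl is a strong acid and dissociates completely, so [H+] = 0.043 M.
pH = -log(0.043) = 1.37

pH = 1.37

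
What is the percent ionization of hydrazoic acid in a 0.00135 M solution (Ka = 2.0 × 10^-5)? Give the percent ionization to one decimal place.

11.5%

HN3 ⇌ N3- + H+; let x = [H+] at equilibrium.
Ka = x²/(C₀ − x); solving the quadratic gives x = 1.55 × 10^-4 M.
Fraction ionized = 1.55 × 10^-4 / 0.00135 = 0.1148 → 11.5%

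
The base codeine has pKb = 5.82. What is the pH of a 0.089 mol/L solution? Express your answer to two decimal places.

C18H21NO3 + H2O ⇌ C18H22NO3+ + OH-
Kb = 10^(−5.82) = 1.51 × 10^-6
Kb = [OH-]²/(0.089 − [OH-]) = 1.51 × 10^-6
Neglecting [OH-] in the denominator: [OH-] = √(1.51 × 10^-6 × 0.089) = 3.67 × 10^-4 M
pOH = −log(3.67 × 10^-4) = 3.44; pH = 14.00 − 3.44 = 10.56

pH = 10.56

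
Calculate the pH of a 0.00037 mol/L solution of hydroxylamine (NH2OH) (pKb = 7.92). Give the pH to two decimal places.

pH = 8.32

NH2OH + H2O ⇌ NH3OH+ + OH-
Kb = 10^(−7.92) = 1.20 × 10^-8
From the ICE table, Kb = [OH-]²/(0.00037 − [OH-]) = 1.20 × 10^-8.
Since Kb ≪ C₀, [OH-] ≈ √(Kb·C₀) = 2.11 × 10^-6 M.
([OH-]/C₀ = 0.57% < 5%, so the approximation holds.)
pOH = −log(2.11 × 10^-6) = 5.68; pH = 14.00 − 5.68 = 8.32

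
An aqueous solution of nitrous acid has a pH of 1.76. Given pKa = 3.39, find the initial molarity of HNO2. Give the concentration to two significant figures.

[H+] = 10^(-1.76) = 1.74 × 10^-2 M = x
Ka = 10^(−3.39) = 4.07 × 10^-4
Ka = x²/(C₀ − x) ⇒ C₀ = x + x²/Ka
C₀ = 1.74 × 10^-2 + (1.74 × 10^-2)²/(4.07 × 10^-4) = 7.61 × 10^-1 M

C₀ = 7.6 × 10^-1 M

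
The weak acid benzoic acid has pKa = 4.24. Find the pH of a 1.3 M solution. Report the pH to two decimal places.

C6H5COOH ⇌ C6H5COO- + H+
Ka = 10^(−4.24) = 5.75 × 10^-5
Let x = [H+] at equilibrium. Ka = x²/(1.3 − x).
Neglecting x in the denominator: x = √(5.75 × 10^-5 × 1.3) = 8.65 × 10^-3 M
pH = −log[H+] = −log(8.65 × 10^-3) = 2.06

pH = 2.06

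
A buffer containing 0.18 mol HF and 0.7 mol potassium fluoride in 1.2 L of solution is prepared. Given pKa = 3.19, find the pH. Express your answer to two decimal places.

pH = 3.78

pH = pKa + log([A⁻]/[HA]) = 3.19 + log(0.7/0.18)
pH = 3.19 + (+0.590) = 3.78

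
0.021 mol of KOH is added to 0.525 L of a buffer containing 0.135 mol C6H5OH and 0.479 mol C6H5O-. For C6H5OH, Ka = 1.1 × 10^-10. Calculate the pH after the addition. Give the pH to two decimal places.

OH- converts C6H5OH to C6H5O-: C6H5OH → 0.114 mol, C6H5O- → 0.5 mol.
pKa = −log(1.1 × 10^-10) = 9.959
pH = pKa + log([A⁻]/[HA]) = 9.959 + log(0.5/0.114) = 9.959 +0.642

pH = 10.60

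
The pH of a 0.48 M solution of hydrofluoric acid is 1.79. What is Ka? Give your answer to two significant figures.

Ka = 5.7 × 10^-4

[H+] = 10^(-1.79) = 1.62 × 10^-2 M
At equilibrium [HA] = 0.48 − 1.62 × 10^-2 = 4.64 × 10^-1 M
Ka = [H+][A-]/[HA] = (1.62 × 10^-2)² / 4.64 × 10^-1 = 5.7 × 10^-4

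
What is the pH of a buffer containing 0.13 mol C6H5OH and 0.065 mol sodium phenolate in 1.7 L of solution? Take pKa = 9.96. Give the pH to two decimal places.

pH = 9.66

Using pH = pKa + log([base]/[acid]) with [base]/[acid] = 0.065/0.13:
pH = 9.96 + (-0.301) = 9.66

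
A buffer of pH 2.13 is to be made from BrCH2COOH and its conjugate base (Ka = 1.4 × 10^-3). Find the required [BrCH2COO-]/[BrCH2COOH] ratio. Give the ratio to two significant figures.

pKa = -log(1.4 × 10^-3) = 2.854
pH = pKa + log(r) ⇒ log(r) = 2.13 − 2.854 = -0.724
r = [BrCH2COO-]/[BrCH2COOH] = 10^(-0.724) = 0.189

ratio = 0.19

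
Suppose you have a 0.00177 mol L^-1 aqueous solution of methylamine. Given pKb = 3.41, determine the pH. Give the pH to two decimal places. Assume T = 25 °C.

CH3NH2 + H2O ⇌ CH3NH3+ + OH-
Kb = 10^(−3.41) = 3.89 × 10^-4
Kb = [OH-]²/(0.00177 − [OH-]) = 3.89 × 10^-4
Here C₀/Kb ≈ 4.55, so the small-[OH-] approximation fails. Use the quadratic:
[OH-] = [−0.000389 + √(0.000389² + 2.75e-06)]/2 = 6.58 × 10^-4 M
pOH = −log(6.58 × 10^-4) = 3.18; pH = 14.00 − 3.18 = 10.82

pH = 10.82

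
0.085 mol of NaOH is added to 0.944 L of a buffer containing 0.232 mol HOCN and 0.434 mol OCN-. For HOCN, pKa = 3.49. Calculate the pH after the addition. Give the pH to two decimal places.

pH = 4.04

OH- converts HOCN to OCN-: HOCN → 0.147 mol, OCN- → 0.519 mol.
pH = pKa + log(n_OCN-/n_HOCN) = 3.49 + log(0.519/0.147) = 3.49 + (+0.548)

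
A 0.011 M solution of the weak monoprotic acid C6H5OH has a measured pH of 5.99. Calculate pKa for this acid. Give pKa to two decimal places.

pKa = 10.02

[H+] = 10^(-5.99) = 1.02 × 10^-6 M
At equilibrium [HA] = 0.011 − 1.02 × 10^-6 = 1.10 × 10^-2 M
Ka = [H+][A-]/[HA] = (1.02 × 10^-6)² / 1.10 × 10^-2 = 9.46 × 10^-11
pKa = -log(9.46 × 10^-11) = 10.02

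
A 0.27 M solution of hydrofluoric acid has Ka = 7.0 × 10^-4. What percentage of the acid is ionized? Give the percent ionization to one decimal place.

HF ⇌ F- + H+; let x = [H+] at equilibrium.
Solve x² + 0.0007x − 0.000189 = 0 → x = 1.34 × 10^-2 M
% ionization = x/C₀ × 100% = 1.34 × 10^-2/0.27 × 100% = 5.0%

5.0%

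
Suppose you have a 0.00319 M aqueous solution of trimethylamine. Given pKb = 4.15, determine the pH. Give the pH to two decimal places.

(CH3)3N + H2O ⇌ (CH3)3NH+ + OH-
Kb = 10^(−4.15) = 7.08 × 10^-5
From the ICE table, Kb = [OH-]²/(0.00319 − [OH-]) = 7.08 × 10^-5.
[OH-] is not negligible relative to C₀; solve [OH-]² + 7.08e-05·[OH-] − 2.26e-07 = 0.
[OH-] = (−Kb + √(Kb² + 4·Kb·C₀))/2 = 4.41 × 10^-4 M
pOH = −log(4.41 × 10^-4) = 3.36; pH = 14.00 − 3.36 = 10.64

pH = 10.64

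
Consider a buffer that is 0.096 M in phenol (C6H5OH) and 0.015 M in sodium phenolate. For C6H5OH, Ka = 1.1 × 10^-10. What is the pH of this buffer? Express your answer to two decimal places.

pKa = −log(1.1 × 10^-10) = 9.959
Henderson–Hasselbalch: pH = pKa + log([C6H5O-]/[C6H5OH]) = 9.959 + log(0.015/0.096)
pH = 9.959 + (-0.806) = 9.15

pH = 9.15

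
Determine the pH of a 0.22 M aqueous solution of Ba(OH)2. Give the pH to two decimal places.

pH = 13.64

Ba(OH)2 is a strong base (each formula unit releases 2 OH-); [OH-] = 0.44 M.
pOH = -log(0.44) = 0.36
pH = 14.00 - 0.36 = 13.64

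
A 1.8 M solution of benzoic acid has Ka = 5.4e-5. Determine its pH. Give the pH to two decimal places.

pH = 2.01

C6H5COOH ⇌ C6H5COO- + H+
Ka = x²/(1.8 − x) = 5.4 × 10^-5
Neglecting x in the denominator: x = √(5.4 × 10^-5 × 1.8) = 9.86 × 10^-3 M
(x/C₀ = 0.55% < 5%, so the approximation holds.)
pH = −log(9.86 × 10^-3) = 2.01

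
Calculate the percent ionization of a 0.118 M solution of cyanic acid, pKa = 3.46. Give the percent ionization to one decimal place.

5.3%

HOCN ⇌ OCN- + H+; let x = [H+] at equilibrium.
Ka = 10^(−3.46) = 3.47 × 10^-4
Ka = x²/(C₀ − x); solving the quadratic gives x = 6.23 × 10^-3 M.
% ionization = x/C₀ × 100% = 6.23 × 10^-3/0.118 × 100% = 5.3%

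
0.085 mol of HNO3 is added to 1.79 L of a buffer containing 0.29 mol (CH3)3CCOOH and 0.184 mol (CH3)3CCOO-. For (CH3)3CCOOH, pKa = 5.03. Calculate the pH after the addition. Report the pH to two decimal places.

pH = 4.45

After neutralization: n((CH3)3CCOOH) = 0.375 mol, n((CH3)3CCOO-) = 0.099 mol.
pH = pKa + log(n_(CH3)3CCOO-/n_(CH3)3CCOOH) = 5.03 + log(0.099/0.375) = 5.03 + (-0.578)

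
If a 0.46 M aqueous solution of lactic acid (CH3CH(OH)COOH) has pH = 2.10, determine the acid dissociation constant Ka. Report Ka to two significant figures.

[H+] = 10^(-2.10) = 7.94 × 10^-3 M
At equilibrium [HA] = 0.46 − 7.94 × 10^-3 = 4.52 × 10^-1 M
Ka = [H+][A-]/[HA] = (7.94 × 10^-3)² / 4.52 × 10^-1 = 1.4 × 10^-4

Ka = 1.4 × 10^-4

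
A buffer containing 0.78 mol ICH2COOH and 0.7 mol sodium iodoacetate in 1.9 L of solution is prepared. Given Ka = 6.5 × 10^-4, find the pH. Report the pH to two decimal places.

pH = 3.14

pKa = −log(6.5 × 10^-4) = 3.187
pH = pKa + log([A⁻]/[HA]) = 3.187 + log(0.7/0.78)
pH = 3.187 + (-0.047) = 3.14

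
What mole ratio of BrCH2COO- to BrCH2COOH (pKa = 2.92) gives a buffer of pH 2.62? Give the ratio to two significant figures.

ratio = 0.50

pH = pKa + log(r) ⇒ log(r) = 2.62 − 2.92 = -0.30
r = [BrCH2COO-]/[BrCH2COOH] = 10^(-0.30) = 0.501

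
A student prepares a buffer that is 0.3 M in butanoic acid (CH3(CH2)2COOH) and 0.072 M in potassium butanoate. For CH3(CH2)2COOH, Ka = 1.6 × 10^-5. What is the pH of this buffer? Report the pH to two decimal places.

pH = 4.18

pKa = −log(1.6 × 10^-5) = 4.796
Henderson–Hasselbalch: pH = pKa + log([CH3(CH2)2COO-]/[CH3(CH2)2COOH]) = 4.796 + log(0.072/0.3)
pH = 4.796 + (-0.620) = 4.18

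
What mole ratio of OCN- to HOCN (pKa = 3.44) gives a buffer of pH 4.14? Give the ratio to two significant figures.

ratio = 5.0

pH = pKa + log(r) ⇒ log(r) = 4.14 − 3.44 = +0.70
r = [OCN-]/[HOCN] = 10^(+0.70) = 5.01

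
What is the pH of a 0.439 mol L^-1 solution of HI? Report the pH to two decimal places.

pH = 0.36

HI is a strong acid and dissociates completely, so [H+] = 0.439 M.
pH = -log(0.439) = 0.36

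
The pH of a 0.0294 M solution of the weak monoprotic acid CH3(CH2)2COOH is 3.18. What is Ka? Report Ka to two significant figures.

[H+] = 10^(-3.18) = 6.61 × 10^-4 M
At equilibrium [HA] = 0.0294 − 6.61 × 10^-4 = 2.87 × 10^-2 M
Ka = [H+][A-]/[HA] = (6.61 × 10^-4)² / 2.87 × 10^-2 = 1.5 × 10^-5

Ka = 1.5 × 10^-5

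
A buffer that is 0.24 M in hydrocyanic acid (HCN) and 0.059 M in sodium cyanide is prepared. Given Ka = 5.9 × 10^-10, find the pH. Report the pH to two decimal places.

pKa = −log(5.9 × 10^-10) = 9.229
Using pH = pKa + log([base]/[acid]) with [base]/[acid] = 0.059/0.24:
pH = 9.229 + (-0.609) = 8.62

pH = 8.62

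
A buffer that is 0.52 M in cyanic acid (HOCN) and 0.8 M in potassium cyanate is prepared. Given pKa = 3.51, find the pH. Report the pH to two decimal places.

pH = pKa + log([A⁻]/[HA]) = 3.51 + log(0.8/0.52)
pH = 3.51 + (+0.187) = 3.70

pH = 3.70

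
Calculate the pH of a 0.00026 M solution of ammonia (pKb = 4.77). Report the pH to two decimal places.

NH3 + H2O ⇌ NH4+ + OH-
Kb = 10^(−4.77) = 1.70 × 10^-5
From the ICE table, Kb = [OH-]²/(0.00026 − [OH-]) = 1.70 × 10^-5.
[OH-] is not negligible relative to C₀; solve [OH-]² + 1.7e-05·[OH-] − 4.42e-09 = 0.
[OH-] = [−1.7e-05 + √(1.7e-05² + 1.77e-08)]/2 = 5.85 × 10^-5 M
pOH = −log(5.85 × 10^-5) = 4.23; pH = 14.00 − 4.23 = 9.77

pH = 9.77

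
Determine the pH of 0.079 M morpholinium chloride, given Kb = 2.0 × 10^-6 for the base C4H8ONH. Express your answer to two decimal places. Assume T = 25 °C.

C4H8ONH2+ is the conjugate acid of the weak base C4H8ONH.
Ka = Kw/Kb = 1.0×10^-14 / 2.0 × 10^-6 = 5.00 × 10^-9
Ka = [H+]²/(0.079 − [H+]) = 5.00 × 10^-9
Neglecting [H+] in the denominator: [H+] = √(5.00 × 10^-9 × 0.079) = 1.99 × 10^-5 M
Check: 0.025% ionized — well under 5%, approximation valid.
pH = −log[H+] = −log(1.99 × 10^-5) = 4.70

pH = 4.70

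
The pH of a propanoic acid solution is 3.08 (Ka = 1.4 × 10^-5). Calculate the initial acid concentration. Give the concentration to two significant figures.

C₀ = 5.0 × 10^-2 M

[H+] = 10^(-3.08) = 8.32 × 10^-4 M = x
Ka = x²/(C₀ − x) ⇒ C₀ = x + x²/Ka
C₀ = 8.32 × 10^-4 + (8.32 × 10^-4)²/(1.4 × 10^-5) = 5.03 × 10^-2 M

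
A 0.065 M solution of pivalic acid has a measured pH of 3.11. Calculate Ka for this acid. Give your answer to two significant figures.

[H+] = 10^(-3.11) = 7.76 × 10^-4 M
At equilibrium [HA] = 0.065 − 7.76 × 10^-4 = 6.42 × 10^-2 M
Ka = [H+][A-]/[HA] = (7.76 × 10^-4)² / 6.42 × 10^-2 = 9.4 × 10^-6

Ka = 9.4 × 10^-6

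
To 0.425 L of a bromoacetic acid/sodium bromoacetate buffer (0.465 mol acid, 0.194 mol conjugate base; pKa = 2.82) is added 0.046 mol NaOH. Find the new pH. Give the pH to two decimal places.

pH = 2.58

After neutralization: n(BrCH2COOH) = 0.419 mol, n(BrCH2COO-) = 0.24 mol.
pH = pKa + log(n_BrCH2COO-/n_BrCH2COOH) = 2.82 + log(0.24/0.419) = 2.82 + (-0.242)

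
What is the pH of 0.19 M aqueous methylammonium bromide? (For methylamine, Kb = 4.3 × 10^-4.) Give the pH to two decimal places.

CH3NH3+ is the conjugate acid of the weak base CH3NH2.
Ka = Kw/Kb = 1.0×10^-14 / 4.3 × 10^-4 = 2.33 × 10^-11
From the ICE table, Ka = [H+]²/(0.19 − [H+]) = 2.33 × 10^-11.
Assume [H+] ≪ 0.19: [H+] ≈ √(2.33 × 10^-11 × 0.19) = 2.10 × 10^-6 M
Check: 0.0011% ionized — well under 5%, approximation valid.
pH = −log[H+] = −log(2.10 × 10^-6) = 5.68

pH = 5.68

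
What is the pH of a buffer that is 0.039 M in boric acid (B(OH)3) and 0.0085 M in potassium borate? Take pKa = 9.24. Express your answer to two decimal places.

Henderson–Hasselbalch: pH = pKa + log([B(OH)4-]/[B(OH)3]) = 9.24 + log(0.0085/0.039)
pH = 9.24 + (-0.662) = 8.58

pH = 8.58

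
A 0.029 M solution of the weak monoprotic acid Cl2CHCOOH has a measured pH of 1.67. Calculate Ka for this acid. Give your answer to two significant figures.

Ka = 6.0 × 10^-2

[H+] = 10^(-1.67) = 2.14 × 10^-2 M
At equilibrium [HA] = 0.029 − 2.14 × 10^-2 = 7.60 × 10^-3 M
Ka = [H+][A-]/[HA] = (2.14 × 10^-2)² / 7.60 × 10^-3 = 6.0 × 10^-2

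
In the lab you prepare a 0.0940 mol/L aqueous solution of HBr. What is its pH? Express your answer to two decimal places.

pH = 1.03

HBr is a strong acid and dissociates completely, so [H+] = 0.0940 M.
pH = -log(0.094) = 1.03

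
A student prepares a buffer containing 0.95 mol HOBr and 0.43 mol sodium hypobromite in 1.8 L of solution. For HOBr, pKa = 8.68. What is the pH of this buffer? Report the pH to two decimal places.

pH = 8.34

pH = pKa + log([A⁻]/[HA]) = 8.68 + log(0.43/0.95)
pH = 8.68 + (-0.344) = 8.34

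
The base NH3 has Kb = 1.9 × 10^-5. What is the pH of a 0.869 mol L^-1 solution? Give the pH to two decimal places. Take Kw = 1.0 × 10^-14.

NH3 + H2O ⇌ NH4+ + OH-
From the ICE table, Kb = [OH-]²/(0.869 − [OH-]) = 1.9 × 10^-5.
Since Kb ≪ C₀, [OH-] ≈ √(Kb·C₀) = 4.06 × 10^-3 M.
pOH = −log(4.06 × 10^-3) = 2.39; pH = 14.00 − 2.39 = 11.61

pH = 11.61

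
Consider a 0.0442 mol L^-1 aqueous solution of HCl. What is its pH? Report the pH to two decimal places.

pH = 1.35

HCl is a strong acid and dissociates completely, so [H+] = 0.0442 M.
pH = -log(0.0442) = 1.35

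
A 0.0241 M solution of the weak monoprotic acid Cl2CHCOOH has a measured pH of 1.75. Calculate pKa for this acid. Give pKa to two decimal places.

pKa = 1.30

[H+] = 10^(-1.75) = 1.78 × 10^-2 M
At equilibrium [HA] = 0.0241 − 1.78 × 10^-2 = 6.30 × 10^-3 M
Ka = [H+][A-]/[HA] = (1.78 × 10^-2)² / 6.30 × 10^-3 = 5.03 × 10^-2
pKa = -log(5.03 × 10^-2) = 1.30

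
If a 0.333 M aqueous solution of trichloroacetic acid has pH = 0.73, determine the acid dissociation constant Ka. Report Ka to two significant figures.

Ka = 2.4 × 10^-1

[H+] = 10^(-0.73) = 1.86 × 10^-1 M
At equilibrium [HA] = 0.333 − 1.86 × 10^-1 = 1.47 × 10^-1 M
Ka = [H+][A-]/[HA] = (1.86 × 10^-1)² / 1.47 × 10^-1 = 2.4 × 10^-1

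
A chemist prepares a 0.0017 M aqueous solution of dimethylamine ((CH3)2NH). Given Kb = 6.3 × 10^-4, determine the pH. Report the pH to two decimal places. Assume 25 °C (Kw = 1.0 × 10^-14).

(CH3)2NH + H2O ⇌ (CH3)2NH2+ + OH-
Let x = [OH-] at equilibrium. Kb = x²/(0.0017 − x).
x is not negligible relative to C₀; solve x² + 0.00063·x − 1.07e-06 = 0.
x = (−Kb + √(Kb² + 4·Kb·C₀))/2 = 7.67 × 10^-4 M
pOH = −log(7.67 × 10^-4) = 3.12; pH = 14.00 − 3.12 = 10.88

pH = 10.88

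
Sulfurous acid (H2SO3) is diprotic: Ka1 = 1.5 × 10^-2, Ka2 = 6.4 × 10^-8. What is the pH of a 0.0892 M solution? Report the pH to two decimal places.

Ka1 ≫ Ka2, so treat the first dissociation as the only significant source of H+.
Ka1 = x²/(0.0892 − x) = 1.5 × 10^-2
Solving the quadratic: x = (−Ka1 + √(Ka1² + 4·Ka1·C₀))/2 = 2.98 × 10^-2 M
pH = −log(2.98 × 10^-2) = 1.53

pH = 1.53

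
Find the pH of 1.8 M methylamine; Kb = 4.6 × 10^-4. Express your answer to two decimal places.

CH3NH2 + H2O ⇌ CH3NH3+ + OH-
From the ICE table, Kb = x²/(1.8 − x) = 4.6 × 10^-4.
Assume x ≪ 1.8: x ≈ √(4.6 × 10^-4 × 1.8) = 2.88 × 10^-2 M
Check: 1.6% ionized — well under 5%, approximation valid.
pOH = 1.54, so pH = 14.00 − pOH = 12.46

pH = 12.46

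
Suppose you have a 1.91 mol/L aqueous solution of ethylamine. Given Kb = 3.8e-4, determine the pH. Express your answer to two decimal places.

C2H5NH2 + H2O ⇌ C2H5NH3+ + OH-
Kb = x²/(1.91 − x) = 3.8 × 10^-4
Assume x ≪ 1.91: x ≈ √(3.8 × 10^-4 × 1.91) = 2.69 × 10^-2 M
Check: 1.4% ionized — well under 5%, approximation valid.
pOH = 1.57, so pH = 14.00 − pOH = 12.43

pH = 12.43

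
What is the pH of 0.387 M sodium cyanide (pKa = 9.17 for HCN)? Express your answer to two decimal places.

pH = 11.38

CN- is the conjugate base of the weak acid HCN.
Ka = 10^(−9.17) = 6.76 × 10^-10
Kb = Kw/Ka = 1.0×10^-14 / 6.76 × 10^-10 = 1.48 × 10^-5
From the ICE table, Kb = [OH-]²/(0.387 − [OH-]) = 1.48 × 10^-5.
Assume [OH-] ≪ 0.387: [OH-] ≈ √(1.48 × 10^-5 × 0.387) = 2.39 × 10^-3 M
([OH-]/C₀ = 0.62% < 5%, so the approximation holds.)
pOH = −log(2.39 × 10^-3) = 2.62; pH = 14.00 − 2.62 = 11.38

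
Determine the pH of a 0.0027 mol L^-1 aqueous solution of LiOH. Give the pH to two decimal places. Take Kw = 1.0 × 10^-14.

LiOH is a strong base; [OH-] = 0.0027 M.
pOH = -log(0.0027) = 2.57
pH = 14.00 - 2.57 = 11.43

pH = 11.43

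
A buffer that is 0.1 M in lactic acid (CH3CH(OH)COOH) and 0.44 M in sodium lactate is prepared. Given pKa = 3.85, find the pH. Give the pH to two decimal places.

pH = pKa + log([A⁻]/[HA]) = 3.85 + log(0.44/0.1)
pH = 3.85 + (+0.643) = 4.49

pH = 4.49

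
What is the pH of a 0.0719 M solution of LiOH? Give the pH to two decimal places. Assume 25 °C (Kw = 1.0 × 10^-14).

LiOH is a strong base; [OH-] = 0.0719 M.
pOH = -log(0.0719) = 1.14
pH = 14.00 - 1.14 = 12.86

pH = 12.86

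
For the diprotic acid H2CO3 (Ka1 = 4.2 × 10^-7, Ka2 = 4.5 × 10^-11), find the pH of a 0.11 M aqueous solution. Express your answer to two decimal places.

pH = 3.67

Since Ka1 ≫ Ka2, the first ionization dominates [H+].
Ka1 = x²/(0.11 − x) = 4.2 × 10^-7
x ≈ √(4.2 × 10^-7 × 0.11) = 2.15 × 10^-4 M
pH = −log(2.15 × 10^-4) = 3.67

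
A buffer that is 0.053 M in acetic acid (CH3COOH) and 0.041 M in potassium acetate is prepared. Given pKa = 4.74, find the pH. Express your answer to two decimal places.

pH = pKa + log([A⁻]/[HA]) = 4.74 + log(0.041/0.053)
pH = 4.74 + (-0.111) = 4.63

pH = 4.63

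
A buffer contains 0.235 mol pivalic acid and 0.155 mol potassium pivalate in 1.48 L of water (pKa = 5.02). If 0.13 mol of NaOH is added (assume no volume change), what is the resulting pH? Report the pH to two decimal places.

OH- converts (CH3)3CCOOH to (CH3)3CCOO-: (CH3)3CCOOH → 0.105 mol, (CH3)3CCOO- → 0.285 mol.
pH = pKa + log(n_(CH3)3CCOO-/n_(CH3)3CCOOH) = 5.02 + log(0.285/0.105) = 5.02 + (+0.434)

pH = 5.45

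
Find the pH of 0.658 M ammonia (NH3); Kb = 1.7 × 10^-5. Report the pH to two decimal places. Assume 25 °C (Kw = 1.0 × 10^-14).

pH = 11.52

NH3 + H2O ⇌ NH4+ + OH-
Kb = x²/(0.658 − x) = 1.7 × 10^-5
Assume x ≪ 0.658: x ≈ √(1.7 × 10^-5 × 0.658) = 3.34 × 10^-3 M
pOH = −log(3.34 × 10^-3) = 2.48; pH = 14.00 − 2.48 = 11.52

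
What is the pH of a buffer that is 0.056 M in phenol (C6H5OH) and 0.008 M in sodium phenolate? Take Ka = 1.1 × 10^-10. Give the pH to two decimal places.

pKa = −log(1.1 × 10^-10) = 9.959
Using pH = pKa + log([base]/[acid]) with [base]/[acid] = 0.008/0.056:
pH = 9.959 + (-0.845) = 9.11

pH = 9.11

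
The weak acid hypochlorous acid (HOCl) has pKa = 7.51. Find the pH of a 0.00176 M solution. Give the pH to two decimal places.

pH = 5.13

HOCl ⇌ OCl- + H+
Ka = 10^(−7.51) = 3.09 × 10^-8
From the ICE table, Ka = x²/(0.00176 − x) = 3.09 × 10^-8.
Assume x ≪ 0.00176: x ≈ √(3.09 × 10^-8 × 0.00176) = 7.37 × 10^-6 M
Check: 0.42% ionized — well under 5%, approximation valid.
pH = −log[H+] = −log(7.37 × 10^-6) = 5.13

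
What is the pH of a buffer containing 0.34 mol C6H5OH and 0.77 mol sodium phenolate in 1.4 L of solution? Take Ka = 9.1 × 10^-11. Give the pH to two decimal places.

pKa = −log(9.1 × 10^-11) = 10.041
Using pH = pKa + log([base]/[acid]) with [base]/[acid] = 0.77/0.34:
pH = 10.041 + (+0.355) = 10.40

pH = 10.40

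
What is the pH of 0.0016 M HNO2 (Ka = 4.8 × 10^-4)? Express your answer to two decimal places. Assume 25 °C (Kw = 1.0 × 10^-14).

HNO2 ⇌ NO2- + H+
From the ICE table, Ka = [H+]²/(0.0016 − [H+]) = 4.8 × 10^-4.
[H+] is not negligible relative to C₀; solve [H+]² + 0.00048·[H+] − 7.68e-07 = 0.
[H+] = (−Ka + √(Ka² + 4·Ka·C₀))/2 = 6.69 × 10^-4 M
pH = −log[H+] = −log(6.69 × 10^-4) = 3.17

pH = 3.17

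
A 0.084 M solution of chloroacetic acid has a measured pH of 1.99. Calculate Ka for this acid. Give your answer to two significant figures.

[H+] = 10^(-1.99) = 1.02 × 10^-2 M
At equilibrium [HA] = 0.084 − 1.02 × 10^-2 = 7.38 × 10^-2 M
Ka = [H+][A-]/[HA] = (1.02 × 10^-2)² / 7.38 × 10^-2 = 1.4 × 10^-3

Ka = 1.4 × 10^-3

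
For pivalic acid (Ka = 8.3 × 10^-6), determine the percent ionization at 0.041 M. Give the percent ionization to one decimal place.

(CH3)3CCOOH ⇌ (CH3)3CCOO- + H+; let x = [H+] at equilibrium.
x ≈ √(Ka·C₀) = √(8.3 × 10^-6 × 0.041) = 5.83 × 10^-4 M
% ionization = x/C₀ × 100% = 5.83 × 10^-4/0.041 × 100% = 1.4%

1.4%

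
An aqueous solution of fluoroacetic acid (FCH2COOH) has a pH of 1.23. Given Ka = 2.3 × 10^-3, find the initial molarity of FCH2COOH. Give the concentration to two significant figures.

[H+] = 10^(-1.23) = 5.89 × 10^-2 M = x
Ka = x²/(C₀ − x) ⇒ C₀ = x + x²/Ka
C₀ = 5.89 × 10^-2 + (5.89 × 10^-2)²/(2.3 × 10^-3) = 1.57 M

C₀ = 1.6 M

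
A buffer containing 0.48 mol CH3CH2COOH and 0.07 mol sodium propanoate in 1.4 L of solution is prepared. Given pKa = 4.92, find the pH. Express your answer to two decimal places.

Using pH = pKa + log([base]/[acid]) with [base]/[acid] = 0.07/0.48:
pH = 4.92 + (-0.836) = 4.08

pH = 4.08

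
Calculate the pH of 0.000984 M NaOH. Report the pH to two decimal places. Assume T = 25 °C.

pH = 10.99

NaOH is a strong base; [OH-] = 0.000984 M.
pOH = -log(0.000984) = 3.01
pH = 14.00 - 3.01 = 10.99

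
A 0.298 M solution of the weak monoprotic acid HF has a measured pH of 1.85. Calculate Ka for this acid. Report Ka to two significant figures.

[H+] = 10^(-1.85) = 1.41 × 10^-2 M
At equilibrium [HA] = 0.298 − 1.41 × 10^-2 = 2.84 × 10^-1 M
Ka = [H+][A-]/[HA] = (1.41 × 10^-2)² / 2.84 × 10^-1 = 7.0 × 10^-4

Ka = 7.0 × 10^-4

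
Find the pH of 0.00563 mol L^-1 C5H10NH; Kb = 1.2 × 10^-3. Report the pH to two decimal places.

pH = 11.32

C5H10NH + H2O ⇌ C5H10NH2+ + OH-
Kb = x²/(0.00563 − x) = 1.2 × 10^-3
Here C₀/Kb ≈ 4.69, so the small-x approximation fails. Use the quadratic:
x = (−Kb + √(Kb² + 4·Kb·C₀))/2 = 2.07 × 10^-3 M
pOH = −log(2.07 × 10^-3) = 2.68; pH = 14.00 − 2.68 = 11.32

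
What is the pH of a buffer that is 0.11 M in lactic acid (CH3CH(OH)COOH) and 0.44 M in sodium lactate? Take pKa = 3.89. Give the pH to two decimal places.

Henderson–Hasselbalch: pH = pKa + log([CH3CH(OH)COO-]/[CH3CH(OH)COOH]) = 3.89 + log(0.44/0.11)
pH = 3.89 + (+0.602) = 4.49

pH = 4.49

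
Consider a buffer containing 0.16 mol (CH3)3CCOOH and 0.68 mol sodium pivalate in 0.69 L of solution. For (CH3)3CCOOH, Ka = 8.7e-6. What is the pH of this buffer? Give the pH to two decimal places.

pH = 5.69

pKa = −log(8.7 × 10^-6) = 5.060
pH = pKa + log([A⁻]/[HA]) = 5.060 + log(0.68/0.16)
pH = 5.060 + (+0.628) = 5.69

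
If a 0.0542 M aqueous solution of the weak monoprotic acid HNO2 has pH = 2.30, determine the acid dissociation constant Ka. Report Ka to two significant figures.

Ka = 5.1 × 10^-4

[H+] = 10^(-2.30) = 5.01 × 10^-3 M
At equilibrium [HA] = 0.0542 − 5.01 × 10^-3 = 4.92 × 10^-2 M
Ka = [H+][A-]/[HA] = (5.01 × 10^-3)² / 4.92 × 10^-2 = 5.1 × 10^-4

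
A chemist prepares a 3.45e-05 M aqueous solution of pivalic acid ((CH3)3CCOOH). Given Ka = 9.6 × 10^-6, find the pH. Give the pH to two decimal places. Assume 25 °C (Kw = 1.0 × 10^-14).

(CH3)3CCOOH ⇌ (CH3)3CCOO- + H+
From the ICE table, Ka = [H+]²/(3.45e-05 − [H+]) = 9.6 × 10^-6.
[H+] is not negligible relative to C₀; solve [H+]² + 9.6e-06·[H+] − 3.31e-10 = 0.
[H+] = [−9.6e-06 + √(9.6e-06² + 1.32e-09)]/2 = 1.40 × 10^-5 M
pH = −log[H+] = −log(1.40 × 10^-5) = 4.85

pH = 4.85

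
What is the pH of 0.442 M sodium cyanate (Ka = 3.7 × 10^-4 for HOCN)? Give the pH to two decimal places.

pH = 8.54

OCN- is the conjugate base of the weak acid HOCN.
Kb = Kw/Ka = 1.0×10^-14 / 3.7 × 10^-4 = 2.70 × 10^-11
Kb = [OH-]²/(0.442 − [OH-]) = 2.70 × 10^-11
Assume [OH-] ≪ 0.442: [OH-] ≈ √(2.70 × 10^-11 × 0.442) = 3.45 × 10^-6 M
([OH-]/C₀ = 0.00078% < 5%, so the approximation holds.)
pOH = 5.46, so pH = 14.00 − pOH = 8.54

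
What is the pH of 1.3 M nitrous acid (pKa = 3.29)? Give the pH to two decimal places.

pH = 1.59

HNO2 ⇌ NO2- + H+
Ka = 10^(−3.29) = 5.13 × 10^-4
From the ICE table, Ka = x²/(1.3 − x) = 5.13 × 10^-4.
Neglecting x in the denominator: x = √(5.13 × 10^-4 × 1.3) = 2.58 × 10^-2 M
Check: 2% ionized — well under 5%, approximation valid.
pH = −log(2.58 × 10^-2) = 1.59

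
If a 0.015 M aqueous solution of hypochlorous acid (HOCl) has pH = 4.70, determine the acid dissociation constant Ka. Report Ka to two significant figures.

[H+] = 10^(-4.70) = 2.00 × 10^-5 M
At equilibrium [HA] = 0.015 − 2.00 × 10^-5 = 1.50 × 10^-2 M
Ka = [H+][A-]/[HA] = (2.00 × 10^-5)² / 1.50 × 10^-2 = 2.7 × 10^-8

Ka = 2.7 × 10^-8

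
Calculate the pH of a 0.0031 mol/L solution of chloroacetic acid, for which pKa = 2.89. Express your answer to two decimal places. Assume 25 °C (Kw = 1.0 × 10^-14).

ClCH2COOH ⇌ ClCH2COO- + H+
Ka = 10^(−2.89) = 1.29 × 10^-3
From the ICE table, Ka = x²/(0.0031 − x) = 1.29 × 10^-3.
The 5% rule fails; solving x² + Ka·x − Ka·C₀ = 0 exactly:
x = [−0.00129 + √(0.00129² + 1.6e-05)]/2 = 1.46 × 10^-3 M
pH = −log(1.46 × 10^-3) = 2.84

pH = 2.84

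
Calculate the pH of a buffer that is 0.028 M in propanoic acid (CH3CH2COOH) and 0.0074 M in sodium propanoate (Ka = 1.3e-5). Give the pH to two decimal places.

pH = 4.31

pKa = −log(1.3 × 10^-5) = 4.886
Henderson–Hasselbalch: pH = pKa + log([CH3CH2COO-]/[CH3CH2COOH]) = 4.886 + log(0.0074/0.028)
pH = 4.886 + (-0.578) = 4.31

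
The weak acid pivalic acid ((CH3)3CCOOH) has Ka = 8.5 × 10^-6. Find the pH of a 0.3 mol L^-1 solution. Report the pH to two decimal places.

pH = 2.80

(CH3)3CCOOH ⇌ (CH3)3CCOO- + H+
From the ICE table, Ka = [H+]²/(0.3 − [H+]) = 8.5 × 10^-6.
Neglecting [H+] in the denominator: [H+] = √(8.5 × 10^-6 × 0.3) = 1.60 × 10^-3 M
Check: 0.53% ionized — well under 5%, approximation valid.
pH = −log[H+] = −log(1.60 × 10^-3) = 2.80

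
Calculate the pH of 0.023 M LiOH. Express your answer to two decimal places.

pH = 12.36

LiOH is a strong base; [OH-] = 0.023 M.
pOH = -log(0.023) = 1.64
pH = 14.00 - 1.64 = 12.36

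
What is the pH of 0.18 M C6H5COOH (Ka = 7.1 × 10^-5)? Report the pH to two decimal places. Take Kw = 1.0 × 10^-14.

C6H5COOH ⇌ C6H5COO- + H+
Ka = [H+]²/(0.18 − [H+]) = 7.1 × 10^-5
Neglecting [H+] in the denominator: [H+] = √(7.1 × 10^-5 × 0.18) = 3.57 × 10^-3 M
pH = −log(3.57 × 10^-3) = 2.45

pH = 2.45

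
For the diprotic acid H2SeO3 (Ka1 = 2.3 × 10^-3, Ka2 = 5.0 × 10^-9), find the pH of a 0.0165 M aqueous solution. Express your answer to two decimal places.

Ka1 ≫ Ka2, so treat the first dissociation as the only significant source of H+.
Ka1 = x²/(0.0165 − x) = 2.3 × 10^-3
Solving the quadratic: x = (−Ka1 + √(Ka1² + 4·Ka1·C₀))/2 = 5.12 × 10^-3 M
pH = −log(5.12 × 10^-3) = 2.29

pH = 2.29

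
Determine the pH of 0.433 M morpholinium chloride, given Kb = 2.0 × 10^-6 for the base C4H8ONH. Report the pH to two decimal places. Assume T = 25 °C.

pH = 4.33

C4H8ONH2+ is the conjugate acid of the weak base C4H8ONH.
Ka = Kw/Kb = 1.0×10^-14 / 2.0 × 10^-6 = 5.00 × 10^-9
From the ICE table, Ka = x²/(0.433 − x) = 5.00 × 10^-9.
Assume x ≪ 0.433: x ≈ √(5.00 × 10^-9 × 0.433) = 4.65 × 10^-5 M
Check: 0.011% ionized — well under 5%, approximation valid.
pH = −log[H+] = −log(4.65 × 10^-5) = 4.33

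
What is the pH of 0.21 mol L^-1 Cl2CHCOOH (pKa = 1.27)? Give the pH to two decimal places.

Cl2CHCOOH ⇌ Cl2CHCOO- + H+
Ka = 10^(−1.27) = 5.37 × 10^-2
Let x = [H+] at equilibrium. Ka = x²/(0.21 − x).
Here C₀/Ka ≈ 3.91, so the small-x approximation fails. Use the quadratic:
x = [−0.0537 + √(0.0537² + 0.0451)]/2 = 8.27 × 10^-2 M
pH = −log(8.27 × 10^-2) = 1.08

pH = 1.08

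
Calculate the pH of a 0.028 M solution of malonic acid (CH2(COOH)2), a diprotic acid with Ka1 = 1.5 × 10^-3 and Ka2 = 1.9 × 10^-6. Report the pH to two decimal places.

Since Ka1 ≫ Ka2, the first ionization dominates [H+].
Ka1 = x²/(0.028 − x) = 1.5 × 10^-3
Solving the quadratic: x = (−Ka1 + √(Ka1² + 4·Ka1·C₀))/2 = 5.77 × 10^-3 M
pH = −log(5.77 × 10^-3) = 2.24

pH = 2.24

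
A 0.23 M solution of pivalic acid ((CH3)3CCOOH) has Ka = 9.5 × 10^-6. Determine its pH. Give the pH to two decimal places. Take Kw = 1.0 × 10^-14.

pH = 2.83

(CH3)3CCOOH ⇌ (CH3)3CCOO- + H+
From the ICE table, Ka = x²/(0.23 − x) = 9.5 × 10^-6.
Assume x ≪ 0.23: x ≈ √(9.5 × 10^-6 × 0.23) = 1.48 × 10^-3 M
pH = −log[H+] = −log(1.48 × 10^-3) = 2.83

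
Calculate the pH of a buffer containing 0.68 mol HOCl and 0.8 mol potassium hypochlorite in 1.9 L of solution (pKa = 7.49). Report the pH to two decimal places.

pH = pKa + log([A⁻]/[HA]) = 7.49 + log(0.8/0.68)
pH = 7.49 + (+0.071) = 7.56

pH = 7.56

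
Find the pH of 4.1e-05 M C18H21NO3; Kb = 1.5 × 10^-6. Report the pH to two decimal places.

C18H21NO3 + H2O ⇌ C18H22NO3+ + OH-
Let x = [OH-] at equilibrium. Kb = x²/(4.1e-05 − x).
x is not negligible relative to C₀; solve x² + 1.5e-06·x − 6.15e-11 = 0.
x = [−1.5e-06 + √(1.5e-06² + 2.46e-10)]/2 = 7.13 × 10^-6 M
pOH = −log(7.13 × 10^-6) = 5.15; pH = 14.00 − 5.15 = 8.85

pH = 8.85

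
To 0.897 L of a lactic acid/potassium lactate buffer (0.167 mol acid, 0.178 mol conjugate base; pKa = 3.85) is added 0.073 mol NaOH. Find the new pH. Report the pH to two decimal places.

After neutralization: n(CH3CH(OH)COOH) = 0.094 mol, n(CH3CH(OH)COO-) = 0.251 mol.
pH = pKa + log([A⁻]/[HA]) = 3.85 + log(0.251/0.094) = 3.85 +0.427

pH = 4.28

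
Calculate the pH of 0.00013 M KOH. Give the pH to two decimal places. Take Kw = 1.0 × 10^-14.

pH = 10.11

KOH is a strong base; [OH-] = 0.00013 M.
pOH = -log(0.00013) = 3.89
pH = 14.00 - 3.89 = 10.11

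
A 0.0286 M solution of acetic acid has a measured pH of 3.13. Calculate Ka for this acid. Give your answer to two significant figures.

[H+] = 10^(-3.13) = 7.41 × 10^-4 M
At equilibrium [HA] = 0.0286 − 7.41 × 10^-4 = 2.79 × 10^-2 M
Ka = [H+][A-]/[HA] = (7.41 × 10^-4)² / 2.79 × 10^-2 = 2.0 × 10^-5

Ka = 2.0 × 10^-5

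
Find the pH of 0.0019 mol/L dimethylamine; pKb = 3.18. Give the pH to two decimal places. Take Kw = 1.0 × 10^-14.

pH = 10.92

(CH3)2NH + H2O ⇌ (CH3)2NH2+ + OH-
Kb = 10^(−3.18) = 6.61 × 10^-4
Kb = [OH-]²/(0.0019 − [OH-]) = 6.61 × 10^-4
The 5% rule fails; solving [OH-]² + Kb·[OH-] − Kb·C₀ = 0 exactly:
[OH-] = (−Kb + √(Kb² + 4·Kb·C₀))/2 = 8.38 × 10^-4 M
pOH = −log(8.38 × 10^-4) = 3.08; pH = 14.00 − 3.08 = 10.92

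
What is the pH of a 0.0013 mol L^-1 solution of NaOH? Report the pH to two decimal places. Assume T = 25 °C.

pH = 11.11

NaOH is a strong base; [OH-] = 0.0013 M.
pOH = -log(0.0013) = 2.89
pH = 14.00 - 2.89 = 11.11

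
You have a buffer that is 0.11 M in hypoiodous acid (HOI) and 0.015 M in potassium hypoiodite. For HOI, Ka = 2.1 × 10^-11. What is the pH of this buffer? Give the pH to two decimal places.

pKa = −log(2.1 × 10^-11) = 10.678
Henderson–Hasselbalch: pH = pKa + log([OI-]/[HOI]) = 10.678 + log(0.015/0.11)
pH = 10.678 + (-0.865) = 9.81

pH = 9.81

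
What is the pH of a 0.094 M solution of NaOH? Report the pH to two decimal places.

pH = 12.97

NaOH is a strong base; [OH-] = 0.094 M.
pOH = -log(0.094) = 1.03
pH = 14.00 - 1.03 = 12.97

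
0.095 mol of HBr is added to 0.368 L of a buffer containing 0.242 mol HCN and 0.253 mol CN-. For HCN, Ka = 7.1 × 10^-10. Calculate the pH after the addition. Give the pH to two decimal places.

pH = 8.82

After neutralization: n(HCN) = 0.337 mol, n(CN-) = 0.158 mol.
pKa = −log(7.1 × 10^-10) = 9.149
pH = pKa + log([A⁻]/[HA]) = 9.149 + log(0.158/0.337) = 9.149 -0.329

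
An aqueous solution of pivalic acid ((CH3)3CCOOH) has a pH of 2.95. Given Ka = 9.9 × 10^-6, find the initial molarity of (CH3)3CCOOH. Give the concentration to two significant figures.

[H+] = 10^(-2.95) = 1.12 × 10^-3 M = x
Ka = x²/(C₀ − x) ⇒ C₀ = x + x²/Ka
C₀ = 1.12 × 10^-3 + (1.12 × 10^-3)²/(9.9 × 10^-6) = 1.28 × 10^-1 M

C₀ = 1.3 × 10^-1 M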